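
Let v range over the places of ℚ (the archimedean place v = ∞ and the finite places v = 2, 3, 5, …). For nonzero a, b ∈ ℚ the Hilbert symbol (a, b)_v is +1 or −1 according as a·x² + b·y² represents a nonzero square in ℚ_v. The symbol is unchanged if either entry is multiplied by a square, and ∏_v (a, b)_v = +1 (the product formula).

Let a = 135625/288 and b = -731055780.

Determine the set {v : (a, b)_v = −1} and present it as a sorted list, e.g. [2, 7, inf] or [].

Mod squares: a ≡ 434, b ≡ -250705. Check v ∈ {∞, 2, 3, 5, 7, 13, 19, 29, 31}.
v=2: v_2(a)=-5, v_2(b)=2; units ≡ 1, 7 (mod 8); ε·ε+αω+βω = 0·1+-5·0+2·0 ≡ 0  ⇒  (a,b)_2 = +1.
v=3: a=3^-2·(≡2), b=3^6·(≡2) mod 3; (2|3)=-1, (2|3)=-1; (−1)^{-2·6·1}·(-1)^6·(-1)^-2 = +1.
v=29: a=29^0·(≡4), b=29^1·(≡10) mod 29; (4|29)=+1, (10|29)=-1; (−1)^{0·1·14}·(+1)^1·(-1)^0 = +1.
v=7: a=7^1·(≡6), b=7^1·(≡2) mod 7; (6|7)=-1, (2|7)=+1; (−1)^{1·1·3}·(-1)^1·(+1)^1 = +1.
v=19: a=19^0·(≡1), b=19^1·(≡14) mod 19; (1|19)=+1, (14|19)=-1; (−1)^{0·1·9}·(+1)^1·(-1)^0 = +1.
v=13: a=13^0·(≡11), b=13^1·(≡2) mod 13; (11|13)=-1, (2|13)=-1; (−1)^{0·1·6}·(-1)^1·(-1)^0 = -1.
v=5: a=5^4·(≡4), b=5^1·(≡4) mod 5; (4|5)=+1, (4|5)=+1; (−1)^{4·1·2}·(+1)^1·(+1)^4 = +1.
v=31: a=31^1·(≡28), b=31^0·(≡15) mod 31; (28|31)=+1, (15|31)=-1; (−1)^{1·0·15}·(+1)^0·(-1)^1 = -1.
v=∞: 434 > 0 and -250705 < 0  ⇒  (a,b)_∞ = +1.
Ram(434, -250705) = {13, 31}; no ℚ_13-point on the conic.

[13, 31]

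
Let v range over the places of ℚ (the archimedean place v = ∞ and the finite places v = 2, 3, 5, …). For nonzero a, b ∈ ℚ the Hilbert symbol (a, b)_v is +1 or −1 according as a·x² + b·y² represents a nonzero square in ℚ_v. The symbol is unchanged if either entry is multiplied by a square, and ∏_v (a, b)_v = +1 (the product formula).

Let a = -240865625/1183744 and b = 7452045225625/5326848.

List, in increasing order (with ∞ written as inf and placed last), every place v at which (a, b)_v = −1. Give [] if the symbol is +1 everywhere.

Mod squares: a ≡ -65, b ≡ 82082. Check v ∈ {∞, 2, 3, 5, 7, 11, 13, 17, 41}.
v=2: v_2(a)=-12, v_2(b)=-11; units ≡ 7, 1 (mod 8); ε·ε+αω+βω = 1·0+-12·0+-11·0 ≡ 0  ⇒  (a,b)_2 = +1.
v=5: a=5^5·(≡2), b=5^4·(≡2) mod 5; (2|5)=-1, (2|5)=-1; (−1)^{5·4·2}·(-1)^4·(-1)^5 = -1.
v=41: a=41^0·(≡12), b=41^1·(≡35) mod 41; (12|41)=-1, (35|41)=-1; (−1)^{0·1·20}·(-1)^1·(-1)^0 = -1.
v=3: a=3^0·(≡1), b=3^-2·(≡2) mod 3; (1|3)=+1, (2|3)=-1; (−1)^{0·-2·1}·(+1)^-2·(-1)^0 = +1.
v=7: a=7^2·(≡3), b=7^5·(≡1) mod 7; (3|7)=-1, (1|7)=+1; (−1)^{2·5·3}·(-1)^5·(+1)^2 = -1.
v=17: a=17^-2·(≡3), b=17^-2·(≡10) mod 17; (3|17)=-1, (10|17)=-1; (−1)^{-2·-2·8}·(-1)^-2·(-1)^-2 = +1.
v=13: a=13^1·(≡7), b=13^1·(≡12) mod 13; (7|13)=-1, (12|13)=+1; (−1)^{1·1·6}·(-1)^1·(+1)^1 = -1.
v=∞: -65 < 0 and 82082 > 0  ⇒  (a,b)_∞ = +1.
v=11: a=11^2·(≡1), b=11^3·(≡1) mod 11; (1|11)=+1, (1|11)=+1; (−1)^{2·3·5}·(+1)^3·(+1)^2 = +1.
|Ram(-65, 82082)| = 4, even; anisotropic at {5, 7, 13, 41}.

[5, 7, 13, 41]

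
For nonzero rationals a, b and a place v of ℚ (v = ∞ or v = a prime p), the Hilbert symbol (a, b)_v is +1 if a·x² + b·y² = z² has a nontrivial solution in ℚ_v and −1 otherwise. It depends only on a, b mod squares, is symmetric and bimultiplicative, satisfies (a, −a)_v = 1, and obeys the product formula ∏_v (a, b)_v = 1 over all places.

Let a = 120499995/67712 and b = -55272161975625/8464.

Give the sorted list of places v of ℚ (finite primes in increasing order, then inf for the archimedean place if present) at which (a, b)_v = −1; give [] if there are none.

[2, 3, 7, 11]

(a, b) ≡ (2310, -1) mod (ℚ^×)²; places V = {2, 3, 5, 7, 11, 17, 19, 23, ∞}.
(a,b)_3: α=1, u≡2; β=2, v≡2 (mod 3); (2|3)=-1, (2|3)=-1; sign (−1)^0·-1^2·-1^1 = -1.
(a,b)_5: α=1, u≡2; β=4, v≡1 (mod 5); (2|5)=-1, (1|5)=+1; sign (−1)^0·-1^4·+1^1 = +1.
(a,b)_∞: sgn(2310)=+, sgn(-1)=−, so +1.
(a,b)_17: α=2, u≡13; β=4, v≡8 (mod 17); (13|17)=+1, (8|17)=+1; sign (−1)^0·+1^4·+1^2 = +1.
(a,b)_19: α=2, u≡4; β=0, v≡13 (mod 19); (4|19)=+1, (13|19)=-1; sign (−1)^0·+1^0·-1^2 = +1.
(a,b)_7: α=1, u≡4; β=6, v≡5 (mod 7); (4|7)=+1, (5|7)=-1; sign (−1)^0·+1^6·-1^1 = -1.
(a,b)_11: α=1, u≡9; β=0, v≡2 (mod 11); (9|11)=+1, (2|11)=-1; sign (−1)^0·+1^0·-1^1 = -1.
(a,b)_2: α=-7, β=-4; u≡3, v≡7 (mod 8); ε(u)ε(v)=1·1, αω(v)=-7·0, βω(u)=-4·1; sum ≡ 1  ⇒  -1.
(a,b)_23: α=-2, u≡11; β=-2, v≡20 (mod 23); (11|23)=-1, (20|23)=-1; sign (−1)^0·-1^-2·-1^-2 = +1.
|Ram(2310, -1)| = 4, even; anisotropic at {2, 3, 7, 11}.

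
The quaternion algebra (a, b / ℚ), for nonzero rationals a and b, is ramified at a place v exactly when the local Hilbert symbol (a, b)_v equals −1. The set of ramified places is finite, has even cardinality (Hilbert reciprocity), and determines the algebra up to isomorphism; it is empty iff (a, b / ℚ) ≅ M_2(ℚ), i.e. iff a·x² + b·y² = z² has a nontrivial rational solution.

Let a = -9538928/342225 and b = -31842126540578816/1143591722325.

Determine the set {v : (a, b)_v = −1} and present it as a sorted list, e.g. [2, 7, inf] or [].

[7, inf]

Mod squares: a ≡ -23, b ≡ -5642. Check v ∈ {∞, 2, 3, 5, 7, 11, 13, 23, 31}.
v=13: a=13^-2·(≡3), b=13^-7·(≡7) mod 13; (3|13)=+1, (7|13)=-1; (−1)^{-2·-7·6}·(+1)^-7·(-1)^-2 = +1.
v=31: a=31^0·(≡9), b=31^1·(≡5) mod 31; (9|31)=+1, (5|31)=+1; (−1)^{0·1·15}·(+1)^1·(+1)^0 = +1.
v=11: a=11^0·(≡2), b=11^2·(≡3) mod 11; (2|11)=-1, (3|11)=+1; (−1)^{0·2·5}·(-1)^2·(+1)^0 = +1.
v=7: a=7^2·(≡6), b=7^1·(≡3) mod 7; (6|7)=-1, (3|7)=-1; (−1)^{2·1·3}·(-1)^1·(-1)^2 = -1.
v=3: a=3^-4·(≡1), b=3^-6·(≡1) mod 3; (1|3)=+1, (1|3)=+1; (−1)^{-4·-6·1}·(+1)^-6·(+1)^-4 = +1.
v=2: v_2(a)=4, v_2(b)=13; units ≡ 1, 3 (mod 8); ε·ε+αω+βω = 0·1+4·1+13·0 ≡ 0  ⇒  (a,b)_2 = +1.
v=23: a=23^3·(≡17), b=23^6·(≡3) mod 23; (17|23)=-1, (3|23)=+1; (−1)^{3·6·11}·(-1)^6·(+1)^3 = +1.
v=∞: -23 < 0 and -5642 < 0  ⇒  (a,b)_∞ = -1.
v=5: a=5^-2·(≡3), b=5^-2·(≡3) mod 5; (3|5)=-1, (3|5)=-1; (−1)^{-2·-2·2}·(-1)^-2·(-1)^-2 = +1.
(-23, -5642 / ℚ) ramifies at {7, ∞}: a division algebra.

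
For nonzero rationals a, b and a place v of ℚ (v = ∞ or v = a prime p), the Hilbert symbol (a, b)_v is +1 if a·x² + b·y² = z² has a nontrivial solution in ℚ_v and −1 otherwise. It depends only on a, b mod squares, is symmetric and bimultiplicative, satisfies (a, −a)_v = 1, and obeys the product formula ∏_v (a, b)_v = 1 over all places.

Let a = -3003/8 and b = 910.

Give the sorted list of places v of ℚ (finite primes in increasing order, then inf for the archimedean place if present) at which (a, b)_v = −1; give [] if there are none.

[2, 11]

Mod squares: a ≡ -6006, b ≡ 910. Check v ∈ {∞, 2, 3, 5, 7, 11, 13}.
v=5: a=5^0·(≡4), b=5^1·(≡2) mod 5; (4|5)=+1, (2|5)=-1; (−1)^{0·1·2}·(+1)^1·(-1)^0 = +1.
v=3: a=3^1·(≡2), b=3^0·(≡1) mod 3; (2|3)=-1, (1|3)=+1; (−1)^{1·0·1}·(-1)^0·(+1)^1 = +1.
v=13: a=13^1·(≡2), b=13^1·(≡5) mod 13; (2|13)=-1, (5|13)=-1; (−1)^{1·1·6}·(-1)^1·(-1)^1 = +1.
v=∞: -6006 < 0 and 910 > 0  ⇒  (a,b)_∞ = +1.
v=7: a=7^1·(≡5), b=7^1·(≡4) mod 7; (5|7)=-1, (4|7)=+1; (−1)^{1·1·3}·(-1)^1·(+1)^1 = +1.
v=2: v_2(a)=-3, v_2(b)=1; units ≡ 5, 7 (mod 8); ε·ε+αω+βω = 0·1+-3·0+1·1 ≡ 1  ⇒  (a,b)_2 = -1.
v=11: a=11^1·(≡3), b=11^0·(≡8) mod 11; (3|11)=+1, (8|11)=-1; (−1)^{1·0·5}·(+1)^0·(-1)^1 = -1.
Ram(-6006, 910) = {2, 11}; no ℚ_2-point on the conic.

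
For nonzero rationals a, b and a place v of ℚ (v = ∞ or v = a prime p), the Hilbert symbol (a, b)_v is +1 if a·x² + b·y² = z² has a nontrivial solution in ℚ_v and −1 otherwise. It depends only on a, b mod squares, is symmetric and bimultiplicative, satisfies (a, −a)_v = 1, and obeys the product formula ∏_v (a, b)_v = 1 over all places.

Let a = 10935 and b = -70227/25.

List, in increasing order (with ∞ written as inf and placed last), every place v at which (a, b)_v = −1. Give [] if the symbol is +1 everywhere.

[3, 5]

(a, b) ≡ (15, -3) mod (ℚ^×)²; places V = {2, 3, 5, 17, ∞}.
(a,b)_5: α=1, u≡2; β=-2, v≡3 (mod 5); (2|5)=-1, (3|5)=-1; sign (−1)^0·-1^-2·-1^1 = -1.
(a,b)_2: α=0, β=0; u≡7, v≡5 (mod 8); ε(u)ε(v)=1·0, αω(v)=0·1, βω(u)=0·0; sum ≡ 0  ⇒  +1.
(a,b)_17: α=0, u≡4; β=2, v≡10 (mod 17); (4|17)=+1, (10|17)=-1; sign (−1)^0·+1^2·-1^0 = +1.
(a,b)_3: α=7, u≡2; β=5, v≡2 (mod 3); (2|3)=-1, (2|3)=-1; sign (−1)^1·-1^5·-1^7 = -1.
(a,b)_∞: sgn(15)=+, sgn(-3)=−, so +1.
(15, -3 / ℚ) ramifies at {3, 5}: a division algebra.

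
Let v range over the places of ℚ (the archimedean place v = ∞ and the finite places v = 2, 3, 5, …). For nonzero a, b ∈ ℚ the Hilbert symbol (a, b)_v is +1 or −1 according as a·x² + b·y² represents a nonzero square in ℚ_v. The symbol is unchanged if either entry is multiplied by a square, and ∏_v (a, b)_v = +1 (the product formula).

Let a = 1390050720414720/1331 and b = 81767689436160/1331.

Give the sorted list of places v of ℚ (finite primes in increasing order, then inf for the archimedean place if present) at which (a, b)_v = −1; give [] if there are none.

(a, b) ≡ (5005, 85085) mod (ℚ^×)²; places V = {2, 3, 5, 7, 11, 13, 17, ∞}.
(a,b)_17: α=4, u≡11; β=3, v≡11 (mod 17); (11|17)=-1, (11|17)=-1; sign (−1)^0·-1^3·-1^4 = -1.
(a,b)_3: α=6, u≡1; β=6, v≡2 (mod 3); (1|3)=+1, (2|3)=-1; sign (−1)^0·+1^6·-1^6 = +1.
(a,b)_2: α=10, β=10; u≡5, v≡5 (mod 8); ε(u)ε(v)=0·0, αω(v)=10·1, βω(u)=10·1; sum ≡ 0  ⇒  +1.
(a,b)_11: α=-3, u≡1; β=-3, v≡2 (mod 11); (1|11)=+1, (2|11)=-1; sign (−1)^1·+1^-3·-1^-3 = +1.
(a,b)_∞: sgn(5005)=+, sgn(85085)=+, so +1.
(a,b)_7: α=3, u≡2; β=3, v≡3 (mod 7); (2|7)=+1, (3|7)=-1; sign (−1)^1·+1^3·-1^3 = +1.
(a,b)_5: α=1, u≡4; β=1, v≡2 (mod 5); (4|5)=+1, (2|5)=-1; sign (−1)^0·+1^1·-1^1 = -1.
(a,b)_13: α=1, u≡8; β=1, v≡2 (mod 13); (8|13)=-1, (2|13)=-1; sign (−1)^0·-1^1·-1^1 = +1.
|Ram(5005, 85085)| = 2, even; anisotropic at {5, 17}.

[5, 17]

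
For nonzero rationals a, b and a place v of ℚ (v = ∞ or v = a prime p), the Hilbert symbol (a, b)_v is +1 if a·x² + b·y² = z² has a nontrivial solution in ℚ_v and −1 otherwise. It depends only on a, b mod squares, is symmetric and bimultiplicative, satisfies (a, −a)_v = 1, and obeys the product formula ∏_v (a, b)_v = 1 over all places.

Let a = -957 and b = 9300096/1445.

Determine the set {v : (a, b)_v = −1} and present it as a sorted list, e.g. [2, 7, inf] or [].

(a, b) ≡ (-957, 8970) mod (ℚ^×)²; places V = {2, 3, 5, 11, 13, 17, 23, 29, ∞}.
(a,b)_23: α=0, u≡9; β=1, v≡20 (mod 23); (9|23)=+1, (20|23)=-1; sign (−1)^0·+1^1·-1^0 = +1.
(a,b)_11: α=1, u≡1; β=0, v≡9 (mod 11); (1|11)=+1, (9|11)=+1; sign (−1)^0·+1^0·+1^1 = +1.
(a,b)_13: α=0, u≡5; β=1, v≡1 (mod 13); (5|13)=-1, (1|13)=+1; sign (−1)^0·-1^1·+1^0 = -1.
(a,b)_5: α=0, u≡3; β=-1, v≡4 (mod 5); (3|5)=-1, (4|5)=+1; sign (−1)^0·-1^-1·+1^0 = -1.
(a,b)_3: α=1, u≡2; β=5, v≡2 (mod 3); (2|3)=-1, (2|3)=-1; sign (−1)^1·-1^5·-1^1 = -1.
(a,b)_17: α=0, u≡12; β=-2, v≡5 (mod 17); (12|17)=-1, (5|17)=-1; sign (−1)^0·-1^-2·-1^0 = +1.
(a,b)_29: α=1, u≡25; β=0, v≡6 (mod 29); (25|29)=+1, (6|29)=+1; sign (−1)^0·+1^0·+1^1 = +1.
(a,b)_∞: sgn(-957)=−, sgn(8970)=+, so +1.
(a,b)_2: α=0, β=7; u≡3, v≡5 (mod 8); ε(u)ε(v)=1·0, αω(v)=0·1, βω(u)=7·1; sum ≡ 1  ⇒  -1.
|Ram(-957, 8970)| = 4, even; anisotropic at {2, 3, 5, 13}.

[2, 3, 5, 13]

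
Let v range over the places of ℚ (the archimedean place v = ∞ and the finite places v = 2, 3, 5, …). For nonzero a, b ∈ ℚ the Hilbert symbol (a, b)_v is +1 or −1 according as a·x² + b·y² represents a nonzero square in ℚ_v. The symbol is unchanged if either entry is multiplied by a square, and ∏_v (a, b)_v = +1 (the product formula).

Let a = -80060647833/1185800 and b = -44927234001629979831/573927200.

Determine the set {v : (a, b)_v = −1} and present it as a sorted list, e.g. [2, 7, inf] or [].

[3, 19, 53, inf]

Mod squares: a ≡ -8053986, b ≡ -5358. Check v ∈ {∞, 2, 3, 5, 7, 11, 13, 19, 31, 43, 47, 53}.
v=7: a=7^-2·(≡2), b=7^-2·(≡1) mod 7; (2|7)=+1, (1|7)=+1; (−1)^{-2·-2·3}·(+1)^-2·(+1)^-2 = +1.
v=47: a=47^2·(≡25), b=47^3·(≡24) mod 47; (25|47)=+1, (24|47)=+1; (−1)^{2·3·23}·(+1)^3·(+1)^2 = +1.
v=5: a=5^-2·(≡1), b=5^-2·(≡3) mod 5; (1|5)=+1, (3|5)=-1; (−1)^{-2·-2·2}·(+1)^-2·(-1)^-2 = +1.
v=53: a=53^1·(≡28), b=53^2·(≡41) mod 53; (28|53)=+1, (41|53)=-1; (−1)^{1·2·26}·(+1)^2·(-1)^1 = -1.
v=11: a=11^-2·(≡1), b=11^-4·(≡10) mod 11; (1|11)=+1, (10|11)=-1; (−1)^{-2·-4·5}·(+1)^-4·(-1)^-2 = +1.
v=31: a=31^1·(≡16), b=31^2·(≡16) mod 31; (16|31)=+1, (16|31)=+1; (−1)^{1·2·15}·(+1)^2·(+1)^1 = +1.
v=19: a=19^1·(≡10), b=19^1·(≡12) mod 19; (10|19)=-1, (12|19)=-1; (−1)^{1·1·9}·(-1)^1·(-1)^1 = -1.
v=43: a=43^1·(≡35), b=43^2·(≡16) mod 43; (35|43)=+1, (16|43)=+1; (−1)^{1·2·21}·(+1)^2·(+1)^1 = +1.
v=∞: -8053986 < 0 and -5358 < 0  ⇒  (a,b)_∞ = -1.
v=3: a=3^3·(≡2), b=3^3·(≡2) mod 3; (2|3)=-1, (2|3)=-1; (−1)^{3·3·1}·(-1)^3·(-1)^3 = -1.
v=13: a=13^0·(≡11), b=13^2·(≡6) mod 13; (11|13)=-1, (6|13)=-1; (−1)^{0·2·6}·(-1)^2·(-1)^0 = +1.
v=2: v_2(a)=-3, v_2(b)=-5; units ≡ 7, 1 (mod 8); ε·ε+αω+βω = 1·0+-3·0+-5·0 ≡ 0  ⇒  (a,b)_2 = +1.
Ram(-8053986, -5358) = {3, 19, 53, ∞}; no ℚ_3-point on the conic.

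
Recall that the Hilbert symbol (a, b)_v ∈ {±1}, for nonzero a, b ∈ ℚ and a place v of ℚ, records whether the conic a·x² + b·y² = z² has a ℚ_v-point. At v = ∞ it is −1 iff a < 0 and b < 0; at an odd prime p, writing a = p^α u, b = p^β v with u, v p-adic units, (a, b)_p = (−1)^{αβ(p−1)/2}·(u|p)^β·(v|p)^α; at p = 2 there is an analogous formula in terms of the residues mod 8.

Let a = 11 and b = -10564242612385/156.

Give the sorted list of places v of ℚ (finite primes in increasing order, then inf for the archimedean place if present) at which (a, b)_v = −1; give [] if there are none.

Mod squares: a ≡ 11, b ≡ -15015. Check v ∈ {∞, 2, 3, 5, 7, 11, 13, 37}.
v=7: a=7^0·(≡4), b=7^1·(≡4) mod 7; (4|7)=+1, (4|7)=+1; (−1)^{0·1·3}·(+1)^1·(+1)^0 = +1.
v=11: a=11^1·(≡1), b=11^5·(≡8) mod 11; (1|11)=+1, (8|11)=-1; (−1)^{1·5·5}·(+1)^5·(-1)^1 = +1.
v=2: v_2(a)=0, v_2(b)=-2; units ≡ 3, 1 (mod 8); ε·ε+αω+βω = 1·0+0·0+-2·1 ≡ 0  ⇒  (a,b)_2 = +1.
v=3: a=3^0·(≡2), b=3^-1·(≡2) mod 3; (2|3)=-1, (2|3)=-1; (−1)^{0·-1·1}·(-1)^-1·(-1)^0 = -1.
v=∞: 11 > 0 and -15015 < 0  ⇒  (a,b)_∞ = +1.
v=37: a=37^0·(≡11), b=37^4·(≡16) mod 37; (11|37)=+1, (16|37)=+1; (−1)^{0·4·18}·(+1)^4·(+1)^0 = +1.
v=5: a=5^0·(≡1), b=5^1·(≡3) mod 5; (1|5)=+1, (3|5)=-1; (−1)^{0·1·2}·(+1)^1·(-1)^0 = +1.
v=13: a=13^0·(≡11), b=13^-1·(≡7) mod 13; (11|13)=-1, (7|13)=-1; (−1)^{0·-1·6}·(-1)^-1·(-1)^0 = -1.
(11, -15015 / ℚ) ramifies at {3, 13}: a division algebra.

[3, 13]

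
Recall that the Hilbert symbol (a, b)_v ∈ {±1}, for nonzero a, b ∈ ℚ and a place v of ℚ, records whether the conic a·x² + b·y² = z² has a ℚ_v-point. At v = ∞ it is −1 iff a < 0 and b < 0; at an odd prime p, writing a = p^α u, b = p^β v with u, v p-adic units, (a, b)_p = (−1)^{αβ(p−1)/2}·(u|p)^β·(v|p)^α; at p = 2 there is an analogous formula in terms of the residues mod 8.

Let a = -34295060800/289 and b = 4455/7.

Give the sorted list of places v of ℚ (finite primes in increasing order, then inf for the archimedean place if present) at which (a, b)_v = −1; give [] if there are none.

[5, 7, 13, 23]

Mod squares: a ≡ -437437, b ≡ 385. Check v ∈ {∞, 2, 3, 5, 7, 11, 13, 17, 19, 23}.
v=3: a=3^0·(≡2), b=3^4·(≡1) mod 3; (2|3)=-1, (1|3)=+1; (−1)^{0·4·1}·(-1)^4·(+1)^0 = +1.
v=2: v_2(a)=6, v_2(b)=0; units ≡ 3, 1 (mod 8); ε·ε+αω+βω = 1·0+6·0+0·1 ≡ 0  ⇒  (a,b)_2 = +1.
v=23: a=23^1·(≡6), b=23^0·(≡22) mod 23; (6|23)=+1, (22|23)=-1; (−1)^{1·0·11}·(+1)^0·(-1)^1 = -1.
v=∞: -437437 < 0 and 385 > 0  ⇒  (a,b)_∞ = +1.
v=19: a=19^1·(≡17), b=19^0·(≡4) mod 19; (17|19)=+1, (4|19)=+1; (−1)^{1·0·9}·(+1)^0·(+1)^1 = +1.
v=17: a=17^-2·(≡6), b=17^0·(≡5) mod 17; (6|17)=-1, (5|17)=-1; (−1)^{-2·0·8}·(-1)^0·(-1)^-2 = +1.
v=13: a=13^1·(≡5), b=13^0·(≡5) mod 13; (5|13)=-1, (5|13)=-1; (−1)^{1·0·6}·(-1)^0·(-1)^1 = -1.
v=5: a=5^2·(≡2), b=5^1·(≡3) mod 5; (2|5)=-1, (3|5)=-1; (−1)^{2·1·2}·(-1)^1·(-1)^2 = -1.
v=7: a=7^3·(≡3), b=7^-1·(≡3) mod 7; (3|7)=-1, (3|7)=-1; (−1)^{3·-1·3}·(-1)^-1·(-1)^3 = -1.
v=11: a=11^1·(≡9), b=11^1·(≡6) mod 11; (9|11)=+1, (6|11)=-1; (−1)^{1·1·5}·(+1)^1·(-1)^1 = +1.
(-437437, 385 / ℚ) ramifies at {5, 7, 13, 23}: a division algebra.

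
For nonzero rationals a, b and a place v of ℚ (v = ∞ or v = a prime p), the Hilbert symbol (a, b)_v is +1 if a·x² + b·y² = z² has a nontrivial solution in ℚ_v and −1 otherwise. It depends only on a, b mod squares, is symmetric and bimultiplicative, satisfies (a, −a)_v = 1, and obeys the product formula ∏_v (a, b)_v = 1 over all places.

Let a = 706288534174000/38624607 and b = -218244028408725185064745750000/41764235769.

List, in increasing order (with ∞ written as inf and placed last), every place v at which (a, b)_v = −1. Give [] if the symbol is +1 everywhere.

[5, 41]

Mod squares: a ≡ 64722805, b ≡ -7. Check v ∈ {∞, 2, 3, 5, 7, 19, 23, 29, 37, 41, 53}.
v=7: a=7^-1·(≡4), b=7^1·(≡6) mod 7; (4|7)=+1, (6|7)=-1; (−1)^{-1·1·3}·(+1)^1·(-1)^-1 = +1.
v=2: v_2(a)=4, v_2(b)=4; units ≡ 5, 1 (mod 8); ε·ε+αω+βω = 0·0+4·0+4·1 ≡ 0  ⇒  (a,b)_2 = +1.
v=41: a=41^1·(≡5), b=41^2·(≡29) mod 41; (5|41)=+1, (29|41)=-1; (−1)^{1·2·20}·(+1)^2·(-1)^1 = -1.
v=23: a=23^3·(≡12), b=23^6·(≡12) mod 23; (12|23)=+1, (12|23)=+1; (−1)^{3·6·11}·(+1)^6·(+1)^3 = +1.
v=29: a=29^-2·(≡4), b=29^-4·(≡20) mod 29; (4|29)=+1, (20|29)=+1; (−1)^{-2·-4·14}·(+1)^-4·(+1)^-2 = +1.
v=37: a=37^1·(≡33), b=37^2·(≡36) mod 37; (33|37)=+1, (36|37)=+1; (−1)^{1·2·18}·(+1)^2·(+1)^1 = +1.
v=19: a=19^2·(≡2), b=19^4·(≡3) mod 19; (2|19)=-1, (3|19)=-1; (−1)^{2·4·9}·(-1)^4·(-1)^2 = +1.
v=53: a=53^1·(≡30), b=53^2·(≡36) mod 53; (30|53)=-1, (36|53)=+1; (−1)^{1·2·26}·(-1)^2·(+1)^1 = +1.
v=∞: 64722805 > 0 and -7 < 0  ⇒  (a,b)_∞ = +1.
v=3: a=3^-8·(≡1), b=3^-10·(≡2) mod 3; (1|3)=+1, (2|3)=-1; (−1)^{-8·-10·1}·(+1)^-10·(-1)^-8 = +1.
v=5: a=5^3·(≡1), b=5^6·(≡3) mod 5; (1|5)=+1, (3|5)=-1; (−1)^{3·6·2}·(+1)^6·(-1)^3 = -1.
(64722805, -7 / ℚ) ramifies at {5, 41}: a division algebra.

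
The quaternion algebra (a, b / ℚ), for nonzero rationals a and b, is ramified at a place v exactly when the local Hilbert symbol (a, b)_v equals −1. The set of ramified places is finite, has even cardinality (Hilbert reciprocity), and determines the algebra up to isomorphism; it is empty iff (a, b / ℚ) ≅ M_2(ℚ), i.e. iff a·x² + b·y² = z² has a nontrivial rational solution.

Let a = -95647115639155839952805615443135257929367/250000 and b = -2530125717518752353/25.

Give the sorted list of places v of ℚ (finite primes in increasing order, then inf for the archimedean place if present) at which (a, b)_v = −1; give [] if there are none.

Mod squares: a ≡ -428127, b ≡ -78793. Check v ∈ {∞, 2, 3, 5, 7, 11, 13, 17, 19, 29, 37}.
v=29: a=29^3·(≡14), b=29^1·(≡16) mod 29; (14|29)=-1, (16|29)=+1; (−1)^{3·1·14}·(-1)^1·(+1)^3 = -1.
v=2: v_2(a)=-4, v_2(b)=0; units ≡ 1, 7 (mod 8); ε·ε+αω+βω = 0·1+-4·0+0·0 ≡ 0  ⇒  (a,b)_2 = +1.
v=17: a=17^6·(≡4), b=17^2·(≡15) mod 17; (4|17)=+1, (15|17)=+1; (−1)^{6·2·8}·(+1)^2·(+1)^6 = +1.
v=19: a=19^3·(≡16), b=19^1·(≡8) mod 19; (16|19)=+1, (8|19)=-1; (−1)^{3·1·9}·(+1)^1·(-1)^3 = +1.
v=∞: -428127 < 0 and -78793 < 0  ⇒  (a,b)_∞ = -1.
v=37: a=37^5·(≡12), b=37^2·(≡31) mod 37; (12|37)=+1, (31|37)=-1; (−1)^{5·2·18}·(+1)^2·(-1)^5 = -1.
v=3: a=3^9·(≡1), b=3^4·(≡2) mod 3; (1|3)=+1, (2|3)=-1; (−1)^{9·4·1}·(+1)^4·(-1)^9 = -1.
v=13: a=13^4·(≡2), b=13^3·(≡4) mod 13; (2|13)=-1, (4|13)=+1; (−1)^{4·3·6}·(-1)^3·(+1)^4 = -1.
v=5: a=5^-6·(≡3), b=5^-2·(≡2) mod 5; (3|5)=-1, (2|5)=-1; (−1)^{-6·-2·2}·(-1)^-2·(-1)^-6 = +1.
v=11: a=11^6·(≡3), b=11^3·(≡3) mod 11; (3|11)=+1, (3|11)=+1; (−1)^{6·3·5}·(+1)^3·(+1)^6 = +1.
v=7: a=7^3·(≡5), b=7^2·(≡5) mod 7; (5|7)=-1, (5|7)=-1; (−1)^{3·2·3}·(-1)^2·(-1)^3 = -1.
|Ram(-428127, -78793)| = 6, even; anisotropic at {3, 7, 13, 29, 37, ∞}.

[3, 7, 13, 29, 37, inf]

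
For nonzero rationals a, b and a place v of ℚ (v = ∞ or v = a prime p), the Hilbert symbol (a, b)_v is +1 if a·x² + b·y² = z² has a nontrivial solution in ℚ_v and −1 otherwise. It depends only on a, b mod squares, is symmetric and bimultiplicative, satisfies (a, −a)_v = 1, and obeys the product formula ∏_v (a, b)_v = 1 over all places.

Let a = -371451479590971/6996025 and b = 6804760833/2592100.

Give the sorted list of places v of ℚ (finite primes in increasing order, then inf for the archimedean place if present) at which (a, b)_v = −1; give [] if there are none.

[]

(a, b) ≡ (-19, 17) mod (ℚ^×)²; places V = {2, 3, 5, 7, 13, 17, 19, 23, ∞}.
(a,b)_2: α=0, β=-2; u≡5, v≡1 (mod 8); ε(u)ε(v)=0·0, αω(v)=0·0, βω(u)=-2·1; sum ≡ 0  ⇒  +1.
(a,b)_5: α=-2, u≡4; β=-2, v≡2 (mod 5); (4|5)=+1, (2|5)=-1; sign (−1)^0·+1^-2·-1^-2 = +1.
(a,b)_19: α=3, u≡13; β=2, v≡4 (mod 19); (13|19)=-1, (4|19)=+1; sign (−1)^0·-1^2·+1^3 = +1.
(a,b)_17: α=2, u≡13; β=1, v≡9 (mod 17); (13|17)=+1, (9|17)=+1; sign (−1)^0·+1^1·+1^2 = +1.
(a,b)_3: α=8, u≡2; β=8, v≡2 (mod 3); (2|3)=-1, (2|3)=-1; sign (−1)^0·-1^8·-1^8 = +1.
(a,b)_23: α=-4, u≡9; β=-2, v≡15 (mod 23); (9|23)=+1, (15|23)=-1; sign (−1)^0·+1^-2·-1^-4 = +1.
(a,b)_7: α=0, u≡4; β=-2, v≡3 (mod 7); (4|7)=+1, (3|7)=-1; sign (−1)^0·+1^-2·-1^0 = +1.
(a,b)_∞: sgn(-19)=−, sgn(17)=+, so +1.
(a,b)_13: α=4, u≡7; β=2, v≡12 (mod 13); (7|13)=-1, (12|13)=+1; sign (−1)^0·-1^2·+1^4 = +1.
Ram(a, b) = ∅: the form -19·x² + 17·y² − z² is isotropic over every ℚ_v, so by Hasse–Minkowski it is isotropic over ℚ.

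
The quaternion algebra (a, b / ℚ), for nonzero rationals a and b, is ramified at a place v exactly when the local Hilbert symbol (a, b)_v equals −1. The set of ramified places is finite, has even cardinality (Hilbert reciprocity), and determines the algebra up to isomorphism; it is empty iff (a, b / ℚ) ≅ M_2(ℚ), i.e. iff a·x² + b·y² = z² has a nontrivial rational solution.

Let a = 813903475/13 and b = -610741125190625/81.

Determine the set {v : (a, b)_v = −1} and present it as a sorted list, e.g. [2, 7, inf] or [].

[2, 5]

(a, b) ≡ (247, -230945) mod (ℚ^×)²; places V = {2, 3, 5, 7, 11, 13, 17, 19, ∞}.
(a,b)_3: α=0, u≡1; β=-4, v≡1 (mod 3); (1|3)=+1, (1|3)=+1; sign (−1)^0·+1^-4·+1^0 = +1.
(a,b)_∞: sgn(247)=+, sgn(-230945)=−, so +1.
(a,b)_2: α=0, β=0; u≡7, v≡7 (mod 8); ε(u)ε(v)=1·1, αω(v)=0·0, βω(u)=0·0; sum ≡ 1  ⇒  -1.
(a,b)_19: α=1, u≡15; β=1, v≡7 (mod 19); (15|19)=-1, (7|19)=+1; sign (−1)^1·-1^1·+1^1 = +1.
(a,b)_11: α=2, u≡4; β=5, v≡5 (mod 11); (4|11)=+1, (5|11)=+1; sign (−1)^0·+1^5·+1^2 = +1.
(a,b)_13: α=-1, u≡8; β=1, v≡5 (mod 13); (8|13)=-1, (5|13)=-1; sign (−1)^0·-1^1·-1^-1 = +1.
(a,b)_7: α=2, u≡4; β=0, v≡3 (mod 7); (4|7)=+1, (3|7)=-1; sign (−1)^0·+1^0·-1^2 = +1.
(a,b)_5: α=2, u≡3; β=5, v≡4 (mod 5); (3|5)=-1, (4|5)=+1; sign (−1)^0·-1^5·+1^2 = -1.
(a,b)_17: α=2, u≡16; β=3, v≡9 (mod 17); (16|17)=+1, (9|17)=+1; sign (−1)^0·+1^3·+1^2 = +1.
|Ram(247, -230945)| = 2, even; anisotropic at {2, 5}.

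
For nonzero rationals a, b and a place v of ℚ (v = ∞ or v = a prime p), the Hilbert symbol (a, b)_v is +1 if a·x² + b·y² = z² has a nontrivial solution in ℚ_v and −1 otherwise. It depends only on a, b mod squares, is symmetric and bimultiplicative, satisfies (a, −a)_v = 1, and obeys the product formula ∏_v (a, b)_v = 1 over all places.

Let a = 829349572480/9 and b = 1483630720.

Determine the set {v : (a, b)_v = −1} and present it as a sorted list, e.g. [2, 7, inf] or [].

(a, b) ≡ (41470, 137170) mod (ℚ^×)²; places V = {2, 3, 5, 11, 13, 29, 43, ∞}.
(a,b)_5: α=1, u≡4; β=1, v≡4 (mod 5); (4|5)=+1, (4|5)=+1; sign (−1)^0·+1^1·+1^1 = +1.
(a,b)_3: α=-2, u≡1; β=0, v≡1 (mod 3); (1|3)=+1, (1|3)=+1; sign (−1)^0·+1^0·+1^-2 = +1.
(a,b)_∞: sgn(41470)=+, sgn(137170)=+, so +1.
(a,b)_11: α=1, u≡10; β=1, v≡10 (mod 11); (10|11)=-1, (10|11)=-1; sign (−1)^1·-1^1·-1^1 = -1.
(a,b)_13: α=3, u≡7; β=2, v≡6 (mod 13); (7|13)=-1, (6|13)=-1; sign (−1)^0·-1^2·-1^3 = -1.
(a,b)_43: α=2, u≡3; β=1, v≡12 (mod 43); (3|43)=-1, (12|43)=-1; sign (−1)^0·-1^1·-1^2 = -1.
(a,b)_29: α=1, u≡7; β=1, v≡26 (mod 29); (7|29)=+1, (26|29)=-1; sign (−1)^0·+1^1·-1^1 = -1.
(a,b)_2: α=7, β=7; u≡7, v≡1 (mod 8); ε(u)ε(v)=1·0, αω(v)=7·0, βω(u)=7·0; sum ≡ 0  ⇒  +1.
|Ram(41470, 137170)| = 4, even; anisotropic at {11, 13, 29, 43}.

[11, 13, 29, 43]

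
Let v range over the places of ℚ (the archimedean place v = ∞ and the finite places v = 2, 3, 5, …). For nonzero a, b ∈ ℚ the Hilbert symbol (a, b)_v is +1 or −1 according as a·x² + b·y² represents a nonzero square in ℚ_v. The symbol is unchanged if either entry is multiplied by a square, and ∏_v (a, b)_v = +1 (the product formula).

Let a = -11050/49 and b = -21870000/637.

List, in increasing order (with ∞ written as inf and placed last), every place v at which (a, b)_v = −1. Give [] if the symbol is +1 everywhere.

Mod squares: a ≡ -442, b ≡ -39. Check v ∈ {∞, 2, 3, 5, 7, 13, 17}.
v=13: a=13^1·(≡6), b=13^-1·(≡3) mod 13; (6|13)=-1, (3|13)=+1; (−1)^{1·-1·6}·(-1)^-1·(+1)^1 = -1.
v=7: a=7^-2·(≡3), b=7^-2·(≡5) mod 7; (3|7)=-1, (5|7)=-1; (−1)^{-2·-2·3}·(-1)^-2·(-1)^-2 = +1.
v=5: a=5^2·(≡2), b=5^4·(≡4) mod 5; (2|5)=-1, (4|5)=+1; (−1)^{2·4·2}·(-1)^4·(+1)^2 = +1.
v=∞: -442 < 0 and -39 < 0  ⇒  (a,b)_∞ = -1.
v=2: v_2(a)=1, v_2(b)=4; units ≡ 3, 1 (mod 8); ε·ε+αω+βω = 1·0+1·0+4·1 ≡ 0  ⇒  (a,b)_2 = +1.
v=3: a=3^0·(≡2), b=3^7·(≡2) mod 3; (2|3)=-1, (2|3)=-1; (−1)^{0·7·1}·(-1)^7·(-1)^0 = -1.
v=17: a=17^1·(≡2), b=17^0·(≡3) mod 17; (2|17)=+1, (3|17)=-1; (−1)^{1·0·8}·(+1)^0·(-1)^1 = -1.
|Ram(-442, -39)| = 4, even; anisotropic at {3, 13, 17, ∞}.

[3, 13, 17, inf]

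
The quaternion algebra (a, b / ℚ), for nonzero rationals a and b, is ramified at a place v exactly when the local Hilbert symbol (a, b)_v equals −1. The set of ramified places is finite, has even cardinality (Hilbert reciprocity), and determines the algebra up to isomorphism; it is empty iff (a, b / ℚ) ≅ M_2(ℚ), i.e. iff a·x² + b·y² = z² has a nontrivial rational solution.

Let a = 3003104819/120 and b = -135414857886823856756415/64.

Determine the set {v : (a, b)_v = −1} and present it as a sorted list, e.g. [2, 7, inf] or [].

(a, b) ≡ (330, -15015) mod (ℚ^×)²; places V = {2, 3, 5, 7, 11, 13, 31, 41, ∞}.
(a,b)_41: α=2, u≡39; β=4, v≡18 (mod 41); (39|41)=+1, (18|41)=+1; sign (−1)^0·+1^4·+1^2 = +1.
(a,b)_7: α=0, u≡1; β=1, v≡4 (mod 7); (1|7)=+1, (4|7)=+1; sign (−1)^0·+1^1·+1^0 = +1.
(a,b)_∞: sgn(330)=+, sgn(-15015)=−, so +1.
(a,b)_5: α=-1, u≡1; β=1, v≡3 (mod 5); (1|5)=+1, (3|5)=-1; sign (−1)^0·+1^1·-1^-1 = -1.
(a,b)_11: α=1, u≡10; β=3, v≡6 (mod 11); (10|11)=-1, (6|11)=-1; sign (−1)^1·-1^3·-1^1 = -1.
(a,b)_3: α=-1, u≡2; β=1, v≡2 (mod 3); (2|3)=-1, (2|3)=-1; sign (−1)^1·-1^1·-1^-1 = -1.
(a,b)_2: α=-3, β=-6; u≡5, v≡1 (mod 8); ε(u)ε(v)=0·0, αω(v)=-3·0, βω(u)=-6·1; sum ≡ 0  ⇒  +1.
(a,b)_31: α=2, u≡25; β=4, v≡25 (mod 31); (25|31)=+1, (25|31)=+1; sign (−1)^0·+1^4·+1^2 = +1.
(a,b)_13: α=2, u≡7; β=5, v≡2 (mod 13); (7|13)=-1, (2|13)=-1; sign (−1)^0·-1^5·-1^2 = -1.
|Ram(330, -15015)| = 4, even; anisotropic at {3, 5, 11, 13}.

[3, 5, 11, 13]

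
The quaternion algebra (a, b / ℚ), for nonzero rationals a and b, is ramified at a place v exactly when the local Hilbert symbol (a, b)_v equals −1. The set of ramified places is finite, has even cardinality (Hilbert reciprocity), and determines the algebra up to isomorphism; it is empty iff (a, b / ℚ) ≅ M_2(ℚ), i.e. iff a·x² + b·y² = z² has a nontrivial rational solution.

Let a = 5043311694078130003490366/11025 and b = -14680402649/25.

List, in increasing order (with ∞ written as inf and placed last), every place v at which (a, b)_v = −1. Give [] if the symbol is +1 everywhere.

(a, b) ≡ (18734, -209) mod (ℚ^×)²; places V = {2, 3, 5, 7, 11, 17, 19, 29, ∞}.
(a,b)_5: α=-2, u≡1; β=-2, v≡1 (mod 5); (1|5)=+1, (1|5)=+1; sign (−1)^0·+1^-2·+1^-2 = +1.
(a,b)_2: α=1, β=0; u≡7, v≡7 (mod 8); ε(u)ε(v)=1·1, αω(v)=1·0, βω(u)=0·0; sum ≡ 1  ⇒  -1.
(a,b)_17: α=7, u≡3; β=4, v≡12 (mod 17); (3|17)=-1, (12|17)=-1; sign (−1)^0·-1^4·-1^7 = -1.
(a,b)_∞: sgn(18734)=+, sgn(-209)=−, so +1.
(a,b)_3: α=-2, u≡2; β=0, v≡1 (mod 3); (2|3)=-1, (1|3)=+1; sign (−1)^0·-1^0·+1^-2 = +1.
(a,b)_19: α=5, u≡4; β=1, v≡18 (mod 19); (4|19)=+1, (18|19)=-1; sign (−1)^1·+1^1·-1^5 = +1.
(a,b)_11: α=2, u≡9; β=1, v≡1 (mod 11); (9|11)=+1, (1|11)=+1; sign (−1)^0·+1^1·+1^2 = +1.
(a,b)_29: α=5, u≡11; β=2, v≡16 (mod 29); (11|29)=-1, (16|29)=+1; sign (−1)^0·-1^2·+1^5 = +1.
(a,b)_7: α=-2, u≡1; β=0, v≡1 (mod 7); (1|7)=+1, (1|7)=+1; sign (−1)^0·+1^0·+1^-2 = +1.
|Ram(18734, -209)| = 2, even; anisotropic at {2, 17}.

[2, 17]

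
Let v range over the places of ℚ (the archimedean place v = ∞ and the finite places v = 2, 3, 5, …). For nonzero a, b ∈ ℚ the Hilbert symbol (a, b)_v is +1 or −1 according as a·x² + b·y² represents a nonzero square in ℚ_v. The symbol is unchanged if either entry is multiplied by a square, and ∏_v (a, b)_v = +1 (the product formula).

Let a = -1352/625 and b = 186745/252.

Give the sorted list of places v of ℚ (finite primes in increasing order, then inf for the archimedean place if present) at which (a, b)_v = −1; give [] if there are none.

[2, 5, 7, 13]

(a, b) ≡ (-2, 7735) mod (ℚ^×)²; places V = {2, 3, 5, 7, 13, 17, ∞}.
(a,b)_13: α=2, u≡5; β=3, v≡4 (mod 13); (5|13)=-1, (4|13)=+1; sign (−1)^0·-1^3·+1^2 = -1.
(a,b)_5: α=-4, u≡3; β=1, v≡2 (mod 5); (3|5)=-1, (2|5)=-1; sign (−1)^0·-1^1·-1^-4 = -1.
(a,b)_17: α=0, u≡15; β=1, v≡16 (mod 17); (15|17)=+1, (16|17)=+1; sign (−1)^0·+1^1·+1^0 = +1.
(a,b)_∞: sgn(-2)=−, sgn(7735)=+, so +1.
(a,b)_2: α=3, β=-2; u≡7, v≡7 (mod 8); ε(u)ε(v)=1·1, αω(v)=3·0, βω(u)=-2·0; sum ≡ 1  ⇒  -1.
(a,b)_7: α=0, u≡3; β=-1, v≡6 (mod 7); (3|7)=-1, (6|7)=-1; sign (−1)^0·-1^-1·-1^0 = -1.
(a,b)_3: α=0, u≡1; β=-2, v≡1 (mod 3); (1|3)=+1, (1|3)=+1; sign (−1)^0·+1^-2·+1^0 = +1.
|Ram(-2, 7735)| = 4, even; anisotropic at {2, 5, 7, 13}.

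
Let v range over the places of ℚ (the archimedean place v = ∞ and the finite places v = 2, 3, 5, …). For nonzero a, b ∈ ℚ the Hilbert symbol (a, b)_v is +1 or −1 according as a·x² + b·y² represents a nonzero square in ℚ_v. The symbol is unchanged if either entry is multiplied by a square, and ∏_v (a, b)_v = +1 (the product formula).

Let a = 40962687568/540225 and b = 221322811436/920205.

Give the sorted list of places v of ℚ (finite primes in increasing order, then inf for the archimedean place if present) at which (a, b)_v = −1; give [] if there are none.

(a, b) ≡ (39997, 56695) mod (ℚ^×)²; places V = {2, 3, 5, 7, 11, 13, 17, 23, 29, 37, 47, ∞}.
(a,b)_13: α=0, u≡1; β=-2, v≡7 (mod 13); (1|13)=+1, (7|13)=-1; sign (−1)^0·+1^-2·-1^0 = +1.
(a,b)_17: α=0, u≡1; β=1, v≡7 (mod 17); (1|17)=+1, (7|17)=-1; sign (−1)^0·+1^1·-1^0 = +1.
(a,b)_∞: sgn(39997)=+, sgn(56695)=+, so +1.
(a,b)_5: α=-2, u≡2; β=-1, v≡1 (mod 5); (2|5)=-1, (1|5)=+1; sign (−1)^0·-1^-1·+1^-2 = -1.
(a,b)_11: α=2, u≡4; β=-2, v≡3 (mod 11); (4|11)=+1, (3|11)=+1; sign (−1)^0·+1^-2·+1^2 = +1.
(a,b)_23: α=3, u≡10; β=1, v≡3 (mod 23); (10|23)=-1, (3|23)=+1; sign (−1)^1·-1^1·+1^3 = +1.
(a,b)_2: α=4, β=2; u≡5, v≡7 (mod 8); ε(u)ε(v)=0·1, αω(v)=4·0, βω(u)=2·1; sum ≡ 0  ⇒  +1.
(a,b)_3: α=-2, u≡1; β=-2, v≡1 (mod 3); (1|3)=+1, (1|3)=+1; sign (−1)^0·+1^-2·+1^-2 = +1.
(a,b)_37: α=1, u≡23; β=0, v≡33 (mod 37); (23|37)=-1, (33|37)=+1; sign (−1)^0·-1^0·+1^1 = +1.
(a,b)_47: α=1, u≡10; β=4, v≡41 (mod 47); (10|47)=-1, (41|47)=-1; sign (−1)^0·-1^4·-1^1 = -1.
(a,b)_29: α=0, u≡22; β=1, v≡11 (mod 29); (22|29)=+1, (11|29)=-1; sign (−1)^0·+1^1·-1^0 = +1.
(a,b)_7: α=-4, u≡5; β=0, v≡1 (mod 7); (5|7)=-1, (1|7)=+1; sign (−1)^0·-1^0·+1^-4 = +1.
|Ram(39997, 56695)| = 2, even; anisotropic at {5, 47}.

[5, 47]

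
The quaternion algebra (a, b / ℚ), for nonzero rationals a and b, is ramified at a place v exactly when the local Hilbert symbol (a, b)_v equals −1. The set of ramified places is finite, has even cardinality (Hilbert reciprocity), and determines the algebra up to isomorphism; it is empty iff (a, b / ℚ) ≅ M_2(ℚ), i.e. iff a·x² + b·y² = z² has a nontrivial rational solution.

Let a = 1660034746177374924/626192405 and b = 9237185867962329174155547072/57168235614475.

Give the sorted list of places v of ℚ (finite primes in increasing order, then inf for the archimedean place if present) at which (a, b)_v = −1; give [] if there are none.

[3, 5, 7, 17, 19, 23]

(a, b) ≡ (41055, 437) mod (ℚ^×)²; places V = {2, 3, 5, 7, 17, 19, 23, 31, 47, ∞}.
(a,b)_5: α=-1, u≡4; β=-2, v≡3 (mod 5); (4|5)=+1, (3|5)=-1; sign (−1)^0·+1^-2·-1^-1 = -1.
(a,b)_3: α=5, u≡2; β=8, v≡2 (mod 3); (2|3)=-1, (2|3)=-1; sign (−1)^0·-1^8·-1^5 = -1.
(a,b)_17: α=1, u≡9; β=2, v≡3 (mod 17); (9|17)=+1, (3|17)=-1; sign (−1)^0·+1^2·-1^1 = -1.
(a,b)_∞: sgn(41055)=+, sgn(437)=+, so +1.
(a,b)_7: α=11, u≡3; β=14, v≡5 (mod 7); (3|7)=-1, (5|7)=-1; sign (−1)^0·-1^14·-1^11 = -1.
(a,b)_2: α=2, β=6; u≡7, v≡5 (mod 8); ε(u)ε(v)=1·0, αω(v)=2·1, βω(u)=6·0; sum ≡ 0  ⇒  +1.
(a,b)_19: α=-4, u≡14; β=-5, v≡11 (mod 19); (14|19)=-1, (11|19)=+1; sign (−1)^0·-1^-5·+1^-4 = -1.
(a,b)_47: α=2, u≡1; β=4, v≡8 (mod 47); (1|47)=+1, (8|47)=+1; sign (−1)^0·+1^4·+1^2 = +1.
(a,b)_31: α=-2, u≡13; β=-4, v≡29 (mod 31); (13|31)=-1, (29|31)=-1; sign (−1)^0·-1^-4·-1^-2 = +1.
(a,b)_23: α=1, u≡17; β=1, v≡22 (mod 23); (17|23)=-1, (22|23)=-1; sign (−1)^1·-1^1·-1^1 = -1.
|Ram(41055, 437)| = 6, even; anisotropic at {3, 5, 7, 17, 19, 23}.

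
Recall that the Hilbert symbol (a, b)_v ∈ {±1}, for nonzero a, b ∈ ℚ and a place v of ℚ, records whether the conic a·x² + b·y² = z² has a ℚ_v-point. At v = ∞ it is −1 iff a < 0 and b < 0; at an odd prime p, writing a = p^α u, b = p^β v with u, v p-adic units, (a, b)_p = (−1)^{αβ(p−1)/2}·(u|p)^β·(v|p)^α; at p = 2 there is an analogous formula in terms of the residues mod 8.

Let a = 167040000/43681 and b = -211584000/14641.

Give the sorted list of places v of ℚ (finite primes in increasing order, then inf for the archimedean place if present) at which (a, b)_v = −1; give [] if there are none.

[3, 19]

(a, b) ≡ (29, -8265) mod (ℚ^×)²; places V = {2, 3, 5, 11, 19, 29, ∞}.
(a,b)_5: α=4, u≡4; β=3, v≡3 (mod 5); (4|5)=+1, (3|5)=-1; sign (−1)^0·+1^3·-1^4 = +1.
(a,b)_2: α=10, β=10; u≡5, v≡7 (mod 8); ε(u)ε(v)=0·1, αω(v)=10·0, βω(u)=10·1; sum ≡ 0  ⇒  +1.
(a,b)_29: α=1, u≡7; β=1, v≡16 (mod 29); (7|29)=+1, (16|29)=+1; sign (−1)^0·+1^1·+1^1 = +1.
(a,b)_19: α=-2, u≡8; β=1, v≡3 (mod 19); (8|19)=-1, (3|19)=-1; sign (−1)^0·-1^1·-1^-2 = -1.
(a,b)_3: α=2, u≡2; β=1, v≡2 (mod 3); (2|3)=-1, (2|3)=-1; sign (−1)^0·-1^1·-1^2 = -1.
(a,b)_∞: sgn(29)=+, sgn(-8265)=−, so +1.
(a,b)_11: α=-2, u≡8; β=-4, v≡10 (mod 11); (8|11)=-1, (10|11)=-1; sign (−1)^0·-1^-4·-1^-2 = +1.
Ram(29, -8265) = {3, 19}; no ℚ_3-point on the conic.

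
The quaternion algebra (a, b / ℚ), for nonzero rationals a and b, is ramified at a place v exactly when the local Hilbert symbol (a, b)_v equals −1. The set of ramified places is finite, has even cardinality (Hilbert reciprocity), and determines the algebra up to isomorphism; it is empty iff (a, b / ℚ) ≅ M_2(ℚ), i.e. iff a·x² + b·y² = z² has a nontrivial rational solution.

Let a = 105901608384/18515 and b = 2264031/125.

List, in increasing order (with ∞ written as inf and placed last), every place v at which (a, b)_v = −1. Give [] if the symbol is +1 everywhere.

[5, 7, 11, 37]

(a, b) ≡ (3885, 1155) mod (ℚ^×)²; places V = {2, 3, 5, 7, 11, 13, 23, 37, ∞}.
(a,b)_5: α=-1, u≡3; β=-3, v≡1 (mod 5); (3|5)=-1, (1|5)=+1; sign (−1)^0·-1^-3·+1^-1 = -1.
(a,b)_2: α=6, β=0; u≡5, v≡3 (mod 8); ε(u)ε(v)=0·1, αω(v)=6·1, βω(u)=0·1; sum ≡ 0  ⇒  +1.
(a,b)_11: α=2, u≡10; β=3, v≡10 (mod 11); (10|11)=-1, (10|11)=-1; sign (−1)^0·-1^3·-1^2 = -1.
(a,b)_7: α=-1, u≡2; β=1, v≡2 (mod 7); (2|7)=+1, (2|7)=+1; sign (−1)^1·+1^1·+1^-1 = -1.
(a,b)_∞: sgn(3885)=+, sgn(1155)=+, so +1.
(a,b)_13: α=2, u≡8; β=0, v≡2 (mod 13); (8|13)=-1, (2|13)=-1; sign (−1)^0·-1^0·-1^2 = +1.
(a,b)_23: α=-2, u≡15; β=0, v≡21 (mod 23); (15|23)=-1, (21|23)=-1; sign (−1)^0·-1^0·-1^-2 = +1.
(a,b)_3: α=7, u≡2; β=5, v≡1 (mod 3); (2|3)=-1, (1|3)=+1; sign (−1)^1·-1^5·+1^7 = +1.
(a,b)_37: α=1, u≡32; β=0, v≡8 (mod 37); (32|37)=-1, (8|37)=-1; sign (−1)^0·-1^0·-1^1 = -1.
Ram(3885, 1155) = {5, 7, 11, 37}; no ℚ_5-point on the conic.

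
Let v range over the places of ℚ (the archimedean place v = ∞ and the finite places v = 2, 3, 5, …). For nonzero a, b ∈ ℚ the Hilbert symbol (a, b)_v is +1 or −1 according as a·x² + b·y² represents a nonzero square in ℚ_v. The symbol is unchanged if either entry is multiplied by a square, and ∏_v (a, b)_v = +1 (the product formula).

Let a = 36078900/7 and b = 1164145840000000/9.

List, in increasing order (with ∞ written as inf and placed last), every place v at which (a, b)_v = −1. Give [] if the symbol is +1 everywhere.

[2, 5]

Mod squares: a ≡ 3003, b ≡ 715. Check v ∈ {∞, 2, 3, 5, 7, 11, 13, 29}.
v=5: a=5^2·(≡3), b=5^7·(≡3) mod 5; (3|5)=-1, (3|5)=-1; (−1)^{2·7·2}·(-1)^7·(-1)^2 = -1.
v=29: a=29^2·(≡22), b=29^2·(≡10) mod 29; (22|29)=+1, (10|29)=-1; (−1)^{2·2·14}·(+1)^2·(-1)^2 = +1.
v=7: a=7^-1·(≡4), b=7^0·(≡2) mod 7; (4|7)=+1, (2|7)=+1; (−1)^{-1·0·3}·(+1)^0·(+1)^-1 = +1.
v=∞: 3003 > 0 and 715 > 0  ⇒  (a,b)_∞ = +1.
v=13: a=13^1·(≡3), b=13^1·(≡10) mod 13; (3|13)=+1, (10|13)=+1; (−1)^{1·1·6}·(+1)^1·(+1)^1 = +1.
v=11: a=11^1·(≡9), b=11^3·(≡7) mod 11; (9|11)=+1, (7|11)=-1; (−1)^{1·3·5}·(+1)^3·(-1)^1 = +1.
v=3: a=3^1·(≡2), b=3^-2·(≡1) mod 3; (2|3)=-1, (1|3)=+1; (−1)^{1·-2·1}·(-1)^-2·(+1)^1 = +1.
v=2: v_2(a)=2, v_2(b)=10; units ≡ 3, 3 (mod 8); ε·ε+αω+βω = 1·1+2·1+10·1 ≡ 1  ⇒  (a,b)_2 = -1.
|Ram(3003, 715)| = 2, even; anisotropic at {2, 5}.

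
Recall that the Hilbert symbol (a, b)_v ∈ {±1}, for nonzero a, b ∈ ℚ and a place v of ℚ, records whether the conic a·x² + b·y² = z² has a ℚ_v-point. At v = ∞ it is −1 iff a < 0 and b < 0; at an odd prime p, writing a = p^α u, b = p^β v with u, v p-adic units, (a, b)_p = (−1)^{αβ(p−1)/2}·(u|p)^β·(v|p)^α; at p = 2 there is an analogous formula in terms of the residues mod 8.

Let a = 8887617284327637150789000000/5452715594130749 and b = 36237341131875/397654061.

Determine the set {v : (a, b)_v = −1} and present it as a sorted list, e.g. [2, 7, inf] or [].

Mod squares: a ≡ 17081, b ≡ 13647719. Check v ∈ {∞, 2, 3, 5, 7, 13, 17, 19, 23, 29, 31, 47}.
v=5: a=5^6·(≡4), b=5^4·(≡1) mod 5; (4|5)=+1, (1|5)=+1; (−1)^{6·4·2}·(+1)^4·(+1)^6 = +1.
v=7: a=7^-4·(≡1), b=7^-2·(≡1) mod 7; (1|7)=+1, (1|7)=+1; (−1)^{-4·-2·3}·(+1)^-2·(+1)^-4 = +1.
v=23: a=23^-8·(≡7), b=23^-4·(≡18) mod 23; (7|23)=-1, (18|23)=+1; (−1)^{-8·-4·11}·(-1)^-4·(+1)^-8 = +1.
v=29: a=29^-1·(≡24), b=29^-1·(≡24) mod 29; (24|29)=+1, (24|29)=+1; (−1)^{-1·-1·14}·(+1)^-1·(+1)^-1 = +1.
v=∞: 17081 > 0 and 13647719 > 0  ⇒  (a,b)_∞ = +1.
v=3: a=3^18·(≡2), b=3^6·(≡2) mod 3; (2|3)=-1, (2|3)=-1; (−1)^{18·6·1}·(-1)^6·(-1)^18 = +1.
v=17: a=17^2·(≡15), b=17^1·(≡2) mod 17; (15|17)=+1, (2|17)=+1; (−1)^{2·1·8}·(+1)^1·(+1)^2 = +1.
v=2: v_2(a)=6, v_2(b)=0; units ≡ 1, 7 (mod 8); ε·ε+αω+βω = 0·1+6·0+0·0 ≡ 0  ⇒  (a,b)_2 = +1.
v=19: a=19^3·(≡5), b=19^1·(≡16) mod 19; (5|19)=+1, (16|19)=+1; (−1)^{3·1·9}·(+1)^1·(+1)^3 = -1.
v=47: a=47^2·(≡31), b=47^1·(≡19) mod 47; (31|47)=-1, (19|47)=-1; (−1)^{2·1·23}·(-1)^1·(-1)^2 = -1.
v=31: a=31^1·(≡26), b=31^1·(≡8) mod 31; (26|31)=-1, (8|31)=+1; (−1)^{1·1·15}·(-1)^1·(+1)^1 = +1.
v=13: a=13^2·(≡4), b=13^2·(≡2) mod 13; (4|13)=+1, (2|13)=-1; (−1)^{2·2·6}·(+1)^2·(-1)^2 = +1.
Ram(17081, 13647719) = {19, 47}; no ℚ_19-point on the conic.

[19, 47]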